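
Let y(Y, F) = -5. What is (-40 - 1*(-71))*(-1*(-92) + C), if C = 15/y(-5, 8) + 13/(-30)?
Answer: 82367/30 ≈ 2745.6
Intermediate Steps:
C = -103/30 (C = 15/(-5) + 13/(-30) = 15*(-⅕) + 13*(-1/30) = -3 - 13/30 = -103/30 ≈ -3.4333)
(-40 - 1*(-71))*(-1*(-92) + C) = (-40 - 1*(-71))*(-1*(-92) - 103/30) = (-40 + 71)*(92 - 103/30) = 31*(2657/30) = 82367/30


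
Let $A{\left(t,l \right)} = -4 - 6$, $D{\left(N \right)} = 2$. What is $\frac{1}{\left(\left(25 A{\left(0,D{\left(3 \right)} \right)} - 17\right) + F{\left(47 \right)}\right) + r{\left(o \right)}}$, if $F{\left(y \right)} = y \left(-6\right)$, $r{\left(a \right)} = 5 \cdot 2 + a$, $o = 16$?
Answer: $- \frac{1}{523} \approx -0.001912$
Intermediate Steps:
$r{\left(a \right)} = 10 + a$
$F{\left(y \right)} = - 6 y$
$A{\left(t,l \right)} = -10$ ($A{\left(t,l \right)} = -4 - 6 = -10$)
$\frac{1}{\left(\left(25 A{\left(0,D{\left(3 \right)} \right)} - 17\right) + F{\left(47 \right)}\right) + r{\left(o \right)}} = \frac{1}{\left(\left(25 \left(-10\right) - 17\right) - 282\right) + \left(10 + 16\right)} = \frac{1}{\left(\left(-250 - 17\right) - 282\right) + 26} = \frac{1}{\left(-267 - 282\right) + 26} = \frac{1}{-549 + 26} = \frac{1}{-523} = - \frac{1}{523}$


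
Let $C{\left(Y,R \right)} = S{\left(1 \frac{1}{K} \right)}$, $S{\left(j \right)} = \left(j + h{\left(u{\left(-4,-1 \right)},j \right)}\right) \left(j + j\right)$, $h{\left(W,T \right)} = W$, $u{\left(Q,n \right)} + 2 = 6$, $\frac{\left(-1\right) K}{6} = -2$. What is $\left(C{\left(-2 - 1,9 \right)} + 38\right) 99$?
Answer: $\frac{30635}{8} \approx 3829.4$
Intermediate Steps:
$K = 12$ ($K = \left(-6\right) \left(-2\right) = 12$)
$u{\left(Q,n \right)} = 4$ ($u{\left(Q,n \right)} = -2 + 6 = 4$)
$S{\left(j \right)} = 2 j \left(4 + j\right)$ ($S{\left(j \right)} = \left(j + 4\right) \left(j + j\right) = \left(4 + j\right) 2 j = 2 j \left(4 + j\right)$)
$C{\left(Y,R \right)} = \frac{49}{72}$ ($C{\left(Y,R \right)} = 2 \cdot 1 \cdot \frac{1}{12} \left(4 + 1 \cdot \frac{1}{12}\right) = 2 \cdot \frac{1}{12} \left(4 + \frac{1}{12}\right) = 2 \cdot \frac{1}{12} \cdot \frac{49}{12} = \frac{49}{72}$)
$\left(C{\left(-2 - 1,9 \right)} + 38\right) 99 = \left(\frac{49}{72} + 38\right) 99 = \frac{2785}{72} \cdot 99 = \frac{30635}{8}$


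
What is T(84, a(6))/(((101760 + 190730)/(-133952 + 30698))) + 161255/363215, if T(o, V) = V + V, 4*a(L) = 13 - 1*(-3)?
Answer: -25286173793/10623675535 ≈ -2.3802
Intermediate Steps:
a(L) = 4 (a(L) = (13 - 1*(-3))/4 = (13 + 3)/4 = (¼)*16 = 4)
T(o, V) = 2*V
T(84, a(6))/(((101760 + 190730)/(-133952 + 30698))) + 161255/363215 = (2*4)/(((101760 + 190730)/(-133952 + 30698))) + 161255/363215 = 8/((292490/(-103254))) + 161255*(1/363215) = 8/((292490*(-1/103254))) + 32251/72643 = 8/(-146245/51627) + 32251/72643 = 8*(-51627/146245) + 32251/72643 = -413016/146245 + 32251/72643 = -25286173793/10623675535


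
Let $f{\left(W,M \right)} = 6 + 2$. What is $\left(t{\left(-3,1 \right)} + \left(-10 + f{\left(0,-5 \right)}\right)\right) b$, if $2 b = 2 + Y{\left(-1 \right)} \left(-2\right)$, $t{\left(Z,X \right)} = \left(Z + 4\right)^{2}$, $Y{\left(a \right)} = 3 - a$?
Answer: $3$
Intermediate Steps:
$f{\left(W,M \right)} = 8$
$t{\left(Z,X \right)} = \left(4 + Z\right)^{2}$
$b = -3$ ($b = \frac{2 + \left(3 - -1\right) \left(-2\right)}{2} = \frac{2 + \left(3 + 1\right) \left(-2\right)}{2} = \frac{2 + 4 \left(-2\right)}{2} = \frac{2 - 8}{2} = \frac{1}{2} \left(-6\right) = -3$)
$\left(t{\left(-3,1 \right)} + \left(-10 + f{\left(0,-5 \right)}\right)\right) b = \left(\left(4 - 3\right)^{2} + \left(-10 + 8\right)\right) \left(-3\right) = \left(1^{2} - 2\right) \left(-3\right) = \left(1 - 2\right) \left(-3\right) = \left(-1\right) \left(-3\right) = 3$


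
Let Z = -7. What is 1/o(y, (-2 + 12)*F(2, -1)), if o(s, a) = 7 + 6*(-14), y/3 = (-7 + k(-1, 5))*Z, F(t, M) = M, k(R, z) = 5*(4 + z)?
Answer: -1/77 ≈ -0.012987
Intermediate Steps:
k(R, z) = 20 + 5*z
y = -798 (y = 3*((-7 + (20 + 5*5))*(-7)) = 3*((-7 + (20 + 25))*(-7)) = 3*((-7 + 45)*(-7)) = 3*(38*(-7)) = 3*(-266) = -798)
o(s, a) = -77 (o(s, a) = 7 - 84 = -77)
1/o(y, (-2 + 12)*F(2, -1)) = 1/(-77) = -1/77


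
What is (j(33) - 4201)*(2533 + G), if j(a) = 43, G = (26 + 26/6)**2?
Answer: -14358036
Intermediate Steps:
G = 8281/9 (G = (26 + 26*(1/6))**2 = (26 + 13/3)**2 = (91/3)**2 = 8281/9 ≈ 920.11)
(j(33) - 4201)*(2533 + G) = (43 - 4201)*(2533 + 8281/9) = -4158*31078/9 = -14358036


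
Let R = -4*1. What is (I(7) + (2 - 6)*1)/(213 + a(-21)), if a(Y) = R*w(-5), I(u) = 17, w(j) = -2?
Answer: 1/17 ≈ 0.058824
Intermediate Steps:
R = -4
a(Y) = 8 (a(Y) = -4*(-2) = 8)
(I(7) + (2 - 6)*1)/(213 + a(-21)) = (17 + (2 - 6)*1)/(213 + 8) = (17 - 4*1)/221 = (17 - 4)*(1/221) = 13*(1/221) = 1/17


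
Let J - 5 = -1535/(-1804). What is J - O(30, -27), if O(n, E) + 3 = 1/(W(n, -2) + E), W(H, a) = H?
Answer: 46097/5412 ≈ 8.5175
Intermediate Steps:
O(n, E) = -3 + 1/(E + n) (O(n, E) = -3 + 1/(n + E) = -3 + 1/(E + n))
J = 10555/1804 (J = 5 - 1535/(-1804) = 5 - 1535*(-1/1804) = 5 + 1535/1804 = 10555/1804 ≈ 5.8509)
J - O(30, -27) = 10555/1804 - (1 - 3*(-27) - 3*30)/(-27 + 30) = 10555/1804 - (1 + 81 - 90)/3 = 10555/1804 - (-8)/3 = 10555/1804 - 1*(-8/3) = 10555/1804 + 8/3 = 46097/5412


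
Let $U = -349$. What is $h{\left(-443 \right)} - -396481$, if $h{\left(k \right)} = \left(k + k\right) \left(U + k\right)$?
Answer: $1098193$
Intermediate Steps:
$h{\left(k \right)} = 2 k \left(-349 + k\right)$ ($h{\left(k \right)} = \left(k + k\right) \left(-349 + k\right) = 2 k \left(-349 + k\right)$)
$h{\left(-443 \right)} - -396481 = 2 \left(-443\right) \left(-349 - 443\right) - -396481 = 2 \left(-443\right) \left(-792\right) + 396481 = 701712 + 396481 = 1098193$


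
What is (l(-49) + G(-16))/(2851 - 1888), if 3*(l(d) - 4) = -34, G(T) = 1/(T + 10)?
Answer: -5/642 ≈ -0.0077882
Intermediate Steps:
G(T) = 1/(10 + T)
l(d) = -22/3 (l(d) = 4 + (⅓)*(-34) = 4 - 34/3 = -22/3)
(l(-49) + G(-16))/(2851 - 1888) = (-22/3 + 1/(10 - 16))/(2851 - 1888) = (-22/3 + 1/(-6))/963 = (-22/3 - ⅙)*(1/963) = -15/2*1/963 = -5/642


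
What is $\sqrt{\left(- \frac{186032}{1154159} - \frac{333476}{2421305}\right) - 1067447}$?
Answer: $\frac{13 i \sqrt{17560556773532060598963355}}{52727753915} \approx 1033.2 i$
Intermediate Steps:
$\sqrt{\left(- \frac{186032}{1154159} - \frac{333476}{2421305}\right) - 1067447} = \sqrt{\left(\left(-186032\right) \frac{1}{1154159} - \frac{6292}{45685}\right) - 1067447} = \sqrt{\left(- \frac{186032}{1154159} - \frac{6292}{45685}\right) - 1067447} = \sqrt{- \frac{15760840348}{52727753915} - 1067447} = \sqrt{- \frac{56284098494145353}{52727753915}} = \frac{13 i \sqrt{17560556773532060598963355}}{52727753915}$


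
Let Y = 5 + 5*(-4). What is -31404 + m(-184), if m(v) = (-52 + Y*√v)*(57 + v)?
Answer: -24800 + 3810*I*√46 ≈ -24800.0 + 25841.0*I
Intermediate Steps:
Y = -15 (Y = 5 - 20 = -15)
m(v) = (-52 - 15*√v)*(57 + v)
-31404 + m(-184) = -31404 + (-2964 - 1710*I*√46 - 52*(-184) - (-5520)*I*√46) = -31404 + (-2964 - 1710*I*√46 + 9568 - (-5520)*I*√46) = -31404 + (-2964 - 1710*I*√46 + 9568 + 5520*I*√46) = -31404 + (6604 + 3810*I*√46) = -24800 + 3810*I*√46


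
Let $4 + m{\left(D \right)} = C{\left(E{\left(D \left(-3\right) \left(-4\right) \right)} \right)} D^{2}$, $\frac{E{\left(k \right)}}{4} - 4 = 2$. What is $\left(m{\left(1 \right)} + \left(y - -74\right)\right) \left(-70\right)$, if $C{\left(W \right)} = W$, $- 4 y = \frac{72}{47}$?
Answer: $- \frac{308000}{47} \approx -6553.2$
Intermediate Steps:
$E{\left(k \right)} = 24$ ($E{\left(k \right)} = 16 + 4 \cdot 2 = 16 + 8 = 24$)
$y = - \frac{18}{47}$ ($y = - \frac{72 \cdot \frac{1}{47}}{4} = \left(- \frac{1}{4}\right) \frac{72}{47} = - \frac{18}{47} \approx -0.38298$)
$m{\left(D \right)} = -4 + 24 D^{2}$
$\left(m{\left(1 \right)} + \left(y - -74\right)\right) \left(-70\right) = \left(\left(-4 + 24 \cdot 1^{2}\right) - - \frac{3460}{47}\right) \left(-70\right) = \left(\left(-4 + 24 \cdot 1\right) + \left(- \frac{18}{47} + 74\right)\right) \left(-70\right) = \left(\left(-4 + 24\right) + \frac{3460}{47}\right) \left(-70\right) = \left(20 + \frac{3460}{47}\right) \left(-70\right) = \frac{4400}{47} \left(-70\right) = - \frac{308000}{47}$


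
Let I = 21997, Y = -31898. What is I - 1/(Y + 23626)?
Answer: 181959185/8272 ≈ 21997.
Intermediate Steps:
I - 1/(Y + 23626) = 21997 - 1/(-31898 + 23626) = 21997 - 1/(-8272) = 21997 - 1*(-1/8272) = 21997 + 1/8272 = 181959185/8272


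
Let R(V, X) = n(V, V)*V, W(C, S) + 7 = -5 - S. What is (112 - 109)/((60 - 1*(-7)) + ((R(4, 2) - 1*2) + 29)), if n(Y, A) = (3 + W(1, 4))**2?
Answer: 3/770 ≈ 0.0038961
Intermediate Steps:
W(C, S) = -12 - S (W(C, S) = -7 + (-5 - S) = -12 - S)
n(Y, A) = 169 (n(Y, A) = (3 + (-12 - 1*4))**2 = (3 + (-12 - 4))**2 = (3 - 16)**2 = (-13)**2 = 169)
R(V, X) = 169*V
(112 - 109)/((60 - 1*(-7)) + ((R(4, 2) - 1*2) + 29)) = (112 - 109)/((60 - 1*(-7)) + ((169*4 - 1*2) + 29)) = 3/((60 + 7) + ((676 - 2) + 29)) = 3/(67 + (674 + 29)) = 3/(67 + 703) = 3/770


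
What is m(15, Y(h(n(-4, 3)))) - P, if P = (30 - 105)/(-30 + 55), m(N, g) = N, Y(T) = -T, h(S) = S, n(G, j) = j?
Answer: 18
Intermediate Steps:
P = -3 (P = -75/25 = (1/25)*(-75) = -3)
m(15, Y(h(n(-4, 3)))) - P = 15 - 1*(-3) = 15 + 3 = 18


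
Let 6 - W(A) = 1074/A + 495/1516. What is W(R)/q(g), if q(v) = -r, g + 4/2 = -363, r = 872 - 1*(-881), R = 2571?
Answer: -6828329/2277518636 ≈ -0.0029981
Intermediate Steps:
W(A) = 8601/1516 - 1074/A (W(A) = 6 - (1074/A + 495/1516) = 6 - (495/1516 + 1074/A) = 6 + (-495/1516 - 1074/A) = 8601/1516 - 1074/A)
r = 1753 (r = 872 + 881 = 1753)
g = -365 (g = -2 - 363 = -365)
q(v) = -1753 (q(v) = -1*1753 = -1753)
W(R)/q(g) = (8601/1516 - 1074/2571)/(-1753) = (8601/1516 - 1074*1/2571)*(-1/1753) = (8601/1516 - 358/857)*(-1/1753) = (6828329/1299212)*(-1/1753) = -6828329/2277518636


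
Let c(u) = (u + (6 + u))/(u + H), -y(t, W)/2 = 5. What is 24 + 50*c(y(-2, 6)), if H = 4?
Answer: 422/3 ≈ 140.67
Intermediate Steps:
y(t, W) = -10 (y(t, W) = -2*5 = -10)
c(u) = (6 + 2*u)/(4 + u) (c(u) = (u + (6 + u))/(u + 4) = (6 + 2*u)/(4 + u))
24 + 50*c(y(-2, 6)) = 24 + 50*(2*(3 - 10)/(4 - 10)) = 24 + 50*(2*(-7)/(-6)) = 24 + 50*(2*(-⅙)*(-7)) = 24 + 50*(7/3) = 24 + 350/3 = 422/3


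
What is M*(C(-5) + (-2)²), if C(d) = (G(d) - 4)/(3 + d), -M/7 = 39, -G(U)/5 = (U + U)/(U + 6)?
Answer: 5187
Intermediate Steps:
G(U) = -10*U/(6 + U) (G(U) = -5*(U + U)/(U + 6) = -5*2*U/(6 + U) = -10*U/(6 + U))
M = -273 (M = -7*39 = -273)
C(d) = (-4 - 10*d/(6 + d))/(3 + d) (C(d) = (-10*d/(6 + d) - 4)/(3 + d) = (-4 - 10*d/(6 + d))/(3 + d))
M*(C(-5) + (-2)²) = -273*(2*(-12 - 7*(-5))/((3 - 5)*(6 - 5)) + (-2)²) = -273*(2*(-12 + 35)/(-2*1) + 4) = -273*(2*(-½)*1*23 + 4) = -273*(-23 + 4) = -273*(-19) = 5187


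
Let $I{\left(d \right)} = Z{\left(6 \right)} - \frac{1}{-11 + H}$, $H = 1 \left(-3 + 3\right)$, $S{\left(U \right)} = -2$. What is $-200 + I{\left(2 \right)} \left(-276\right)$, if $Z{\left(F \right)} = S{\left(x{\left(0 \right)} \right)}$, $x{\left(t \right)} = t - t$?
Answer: $\frac{3596}{11} \approx 326.91$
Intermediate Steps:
$x{\left(t \right)} = 0$
$Z{\left(F \right)} = -2$
$H = 0$ ($H = 1 \cdot 0 = 0$)
$I{\left(d \right)} = - \frac{21}{11}$ ($I{\left(d \right)} = -2 - \frac{1}{-11 + 0} = -2 - \frac{1}{-11} = -2 - - \frac{1}{11} = -2 + \frac{1}{11} = - \frac{21}{11}$)
$-200 + I{\left(2 \right)} \left(-276\right) = -200 - - \frac{5796}{11} = -200 + \frac{5796}{11} = \frac{3596}{11}$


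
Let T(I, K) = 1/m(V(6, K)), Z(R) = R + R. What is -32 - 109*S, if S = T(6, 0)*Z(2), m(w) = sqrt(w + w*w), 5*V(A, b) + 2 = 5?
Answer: -32 - 545*sqrt(6)/3 ≈ -476.99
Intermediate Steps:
V(A, b) = 3/5 (V(A, b) = -2/5 + (1/5)*5 = -2/5 + 1 = 3/5)
Z(R) = 2*R
m(w) = sqrt(w + w**2)
T(I, K) = 5*sqrt(6)/12 (T(I, K) = 1/(sqrt(3*(1 + 3/5)/5)) = 1/(sqrt((3/5)*(8/5))) = 1/(sqrt(24/25)) = 1/(2*sqrt(6)/5) = 5*sqrt(6)/12)
S = 5*sqrt(6)/3 (S = (5*sqrt(6)/12)*(2*2) = (5*sqrt(6)/12)*4 = 5*sqrt(6)/3 ≈ 4.0825)
-32 - 109*S = -32 - 545*sqrt(6)/3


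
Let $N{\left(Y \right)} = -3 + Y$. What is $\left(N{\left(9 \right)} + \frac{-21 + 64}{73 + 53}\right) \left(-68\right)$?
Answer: $- \frac{27166}{63} \approx -431.21$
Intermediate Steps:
$\left(N{\left(9 \right)} + \frac{-21 + 64}{73 + 53}\right) \left(-68\right) = \left(\left(-3 + 9\right) + \frac{-21 + 64}{73 + 53}\right) \left(-68\right) = \left(6 + \frac{43}{126}\right) \left(-68\right) = \frac{799}{126} \left(-68\right) = - \frac{27166}{63}$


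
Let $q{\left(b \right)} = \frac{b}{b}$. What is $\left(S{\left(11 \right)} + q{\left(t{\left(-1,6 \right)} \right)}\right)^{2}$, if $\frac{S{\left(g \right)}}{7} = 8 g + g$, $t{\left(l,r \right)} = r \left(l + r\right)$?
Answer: $481636$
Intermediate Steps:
$S{\left(g \right)} = 63 g$ ($S{\left(g \right)} = 7 \left(8 g + g\right) = 7 \cdot 9 g = 63 g$)
$q{\left(b \right)} = 1$
$\left(S{\left(11 \right)} + q{\left(t{\left(-1,6 \right)} \right)}\right)^{2} = \left(63 \cdot 11 + 1\right)^{2} = \left(693 + 1\right)^{2} = 694^{2} = 481636$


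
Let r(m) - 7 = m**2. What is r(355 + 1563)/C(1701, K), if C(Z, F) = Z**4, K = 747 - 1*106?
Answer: 525533/1195967049543 ≈ 4.3942e-7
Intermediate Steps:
K = 641 (K = 747 - 106 = 641)
r(m) = 7 + m**2
r(355 + 1563)/C(1701, K) = (7 + (355 + 1563)**2)/(1701**4) = (7 + 1918**2)/8371769346801 = (7 + 3678724)*(1/8371769346801) = 3678731*(1/8371769346801) = 525533/1195967049543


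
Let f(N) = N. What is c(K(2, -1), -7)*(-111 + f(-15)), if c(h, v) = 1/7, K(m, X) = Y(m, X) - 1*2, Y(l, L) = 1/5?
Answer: -18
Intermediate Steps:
Y(l, L) = ⅕
K(m, X) = -9/5 (K(m, X) = ⅕ - 1*2 = ⅕ - 2 = -9/5)
c(h, v) = ⅐
c(K(2, -1), -7)*(-111 + f(-15)) = (-111 - 15)/7 = (⅐)*(-126) = -18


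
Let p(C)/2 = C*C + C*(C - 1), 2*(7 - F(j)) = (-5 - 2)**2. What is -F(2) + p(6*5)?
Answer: 7115/2 ≈ 3557.5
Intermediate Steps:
F(j) = -35/2 (F(j) = 7 - (-5 - 2)**2/2 = 7 - 1/2*(-7)**2 = 7 - 1/2*49 = 7 - 49/2 = -35/2)
p(C) = 2*C**2 + 2*C*(-1 + C) (p(C) = 2*(C*C + C*(C - 1)) = 2*(C**2 + C*(-1 + C)) = 2*C**2 + 2*C*(-1 + C))
-F(2) + p(6*5) = -1*(-35/2) + 2*(6*5)*(-1 + 2*(6*5)) = 35/2 + 2*30*(-1 + 2*30) = 35/2 + 2*30*(-1 + 60) = 35/2 + 2*30*59 = 35/2 + 3540 = 7115/2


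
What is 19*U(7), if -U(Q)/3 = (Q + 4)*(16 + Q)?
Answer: -14421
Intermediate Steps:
U(Q) = -3*(4 + Q)*(16 + Q) (U(Q) = -3*(Q + 4)*(16 + Q) = -3*(4 + Q)*(16 + Q))
19*U(7) = 19*(-192 - 60*7 - 3*7**2) = 19*(-192 - 420 - 3*49) = 19*(-192 - 420 - 147) = 19*(-759) = -14421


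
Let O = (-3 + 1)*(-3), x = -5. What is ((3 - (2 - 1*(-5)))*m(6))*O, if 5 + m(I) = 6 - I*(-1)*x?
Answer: 696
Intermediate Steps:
O = 6 (O = -2*(-3) = 6)
m(I) = 1 - 5*I (m(I) = -5 + (6 - I*(-1)*(-5)) = -5 + (6 - (-I)*(-5)) = -5 + (6 - 5*I) = 1 - 5*I)
((3 - (2 - 1*(-5)))*m(6))*O = ((3 - (2 - 1*(-5)))*(1 - 5*6))*6 = ((3 - (2 + 5))*(1 - 30))*6 = ((3 - 1*7)*(-29))*6 = ((3 - 7)*(-29))*6 = -4*(-29)*6 = 116*6 = 696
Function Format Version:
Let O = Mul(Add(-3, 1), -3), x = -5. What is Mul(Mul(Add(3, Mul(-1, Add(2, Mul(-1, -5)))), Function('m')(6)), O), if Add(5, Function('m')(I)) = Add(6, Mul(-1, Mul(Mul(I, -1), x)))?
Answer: 696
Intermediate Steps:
O = 6 (O = Mul(-2, -3) = 6)
Function('m')(I) = Add(1, Mul(-5, I)) (Function('m')(I) = Add(-5, Add(6, Mul(-1, Mul(Mul(I, -1), -5)))) = Add(-5, Add(6, Mul(-1, Mul(Mul(-1, I), -5)))) = Add(-5, Add(6, Mul(-1, Mul(5, I)))) = Add(-5, Add(6, Mul(-5, I))) = Add(1, Mul(-5, I)))
Mul(Mul(Add(3, Mul(-1, Add(2, Mul(-1, -5)))), Function('m')(6)), O) = Mul(Mul(Add(3, Mul(-1, Add(2, Mul(-1, -5)))), Add(1, Mul(-5, 6))), 6) = Mul(Mul(Add(3, Mul(-1, Add(2, 5))), Add(1, -30)), 6) = Mul(Mul(Add(3, Mul(-1, 7)), -29), 6) = Mul(Mul(Add(3, -7), -29), 6) = Mul(Mul(-4, -29), 6) = Mul(116, 6) = 696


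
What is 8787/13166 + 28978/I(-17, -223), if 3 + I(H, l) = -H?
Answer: 6580127/3178 ≈ 2070.5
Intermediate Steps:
I(H, l) = -3 - H
8787/13166 + 28978/I(-17, -223) = 8787/13166 + 28978/(-3 - 1*(-17)) = 8787*(1/13166) + 28978/(-3 + 17) = 303/454 + 28978/14 = 303/454 + 28978*(1/14) = 303/454 + 14489/7 = 6580127/3178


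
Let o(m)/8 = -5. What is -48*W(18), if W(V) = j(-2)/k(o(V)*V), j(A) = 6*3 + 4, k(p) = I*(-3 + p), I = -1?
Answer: -352/241 ≈ -1.4606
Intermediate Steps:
o(m) = -40 (o(m) = 8*(-5) = -40)
k(p) = 3 - p (k(p) = -(-3 + p) = 3 - p)
j(A) = 22 (j(A) = 18 + 4 = 22)
W(V) = 22/(3 + 40*V) (W(V) = 22/(3 - (-40)*V) = 22/(3 + 40*V))
-48*W(18) = -1056/(3 + 40*18) = -1056/(3 + 720) = -1056/723 = -48*22/723 = -352/241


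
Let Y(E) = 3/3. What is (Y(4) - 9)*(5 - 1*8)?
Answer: 24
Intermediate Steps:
Y(E) = 1 (Y(E) = 3*(1/3) = 1)
(Y(4) - 9)*(5 - 1*8) = (1 - 9)*(5 - 1*8) = -8*(5 - 8) = -8*(-3) = 24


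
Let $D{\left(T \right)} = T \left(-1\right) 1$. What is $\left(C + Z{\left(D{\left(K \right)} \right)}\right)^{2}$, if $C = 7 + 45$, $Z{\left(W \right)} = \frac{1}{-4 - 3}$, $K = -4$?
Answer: $\frac{131769}{49} \approx 2689.2$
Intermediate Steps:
$D{\left(T \right)} = - T$ ($D{\left(T \right)} = - T 1 = - T$)
$Z{\left(W \right)} = - \frac{1}{7}$ ($Z{\left(W \right)} = \frac{1}{-7} = - \frac{1}{7}$)
$C = 52$
$\left(C + Z{\left(D{\left(K \right)} \right)}\right)^{2} = \left(52 - \frac{1}{7}\right)^{2} = \left(\frac{363}{7}\right)^{2} = \frac{131769}{49}$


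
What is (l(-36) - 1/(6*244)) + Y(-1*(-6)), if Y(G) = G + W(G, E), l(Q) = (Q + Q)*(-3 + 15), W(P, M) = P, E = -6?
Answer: -1247329/1464 ≈ -852.00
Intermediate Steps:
l(Q) = 24*Q (l(Q) = (2*Q)*12 = 24*Q)
Y(G) = 2*G (Y(G) = G + G = 2*G)
(l(-36) - 1/(6*244)) + Y(-1*(-6)) = (24*(-36) - 1/(6*244)) + 2*(-1*(-6)) = (-864 - 1/1464) + 2*6 = (-864 - 1*1/1464) + 12 = (-864 - 1/1464) + 12 = -1264897/1464 + 12 = -1247329/1464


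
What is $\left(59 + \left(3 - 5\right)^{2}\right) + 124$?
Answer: $187$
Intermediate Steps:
$\left(59 + \left(3 - 5\right)^{2}\right) + 124 = \left(59 + \left(-2\right)^{2}\right) + 124 = \left(59 + 4\right) + 124 = 63 + 124 = 187$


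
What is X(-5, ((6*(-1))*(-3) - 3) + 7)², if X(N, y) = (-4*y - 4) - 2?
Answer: 8836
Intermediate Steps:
X(N, y) = -6 - 4*y (X(N, y) = (-4 - 4*y) - 2 = -6 - 4*y)
X(-5, ((6*(-1))*(-3) - 3) + 7)² = (-6 - 4*(((6*(-1))*(-3) - 3) + 7))² = (-6 - 4*((-6*(-3) - 3) + 7))² = (-6 - 4*((18 - 3) + 7))² = (-6 - 4*(15 + 7))² = (-6 - 4*22)² = (-6 - 88)² = (-94)² = 8836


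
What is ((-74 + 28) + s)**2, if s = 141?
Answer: 9025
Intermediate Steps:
((-74 + 28) + s)**2 = ((-74 + 28) + 141)**2 = (-46 + 141)**2 = 95**2 = 9025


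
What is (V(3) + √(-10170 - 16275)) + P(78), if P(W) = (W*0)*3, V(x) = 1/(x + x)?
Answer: ⅙ + I*√26445 ≈ 0.16667 + 162.62*I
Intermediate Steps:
V(x) = 1/(2*x)
P(W) = 0 (P(W) = 0*3 = 0)
(V(3) + √(-10170 - 16275)) + P(78) = ((½)/3 + √(-10170 - 16275)) + 0 = ((½)*(⅓) + √(-26445)) + 0 = (⅙ + I*√26445) + 0 = ⅙ + I*√26445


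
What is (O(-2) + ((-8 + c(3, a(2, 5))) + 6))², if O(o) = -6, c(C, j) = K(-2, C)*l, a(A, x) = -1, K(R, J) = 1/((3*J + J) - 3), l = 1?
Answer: 5041/81 ≈ 62.235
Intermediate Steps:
K(R, J) = 1/(-3 + 4*J) (K(R, J) = 1/(4*J - 3) = 1/(-3 + 4*J))
c(C, j) = 1/(-3 + 4*C)
(O(-2) + ((-8 + c(3, a(2, 5))) + 6))² = (-6 + ((-8 + 1/(-3 + 4*3)) + 6))² = (-6 + ((-8 + 1/(-3 + 12)) + 6))² = (-6 + ((-8 + 1/9) + 6))² = (-6 + ((-8 + ⅑) + 6))² = (-6 + (-71/9 + 6))² = (-6 - 17/9)² = (-71/9)² = 5041/81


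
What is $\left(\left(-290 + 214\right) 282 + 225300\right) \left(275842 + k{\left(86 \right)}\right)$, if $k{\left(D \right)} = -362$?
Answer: $56161556640$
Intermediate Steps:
$\left(\left(-290 + 214\right) 282 + 225300\right) \left(275842 + k{\left(86 \right)}\right) = \left(\left(-290 + 214\right) 282 + 225300\right) \left(275842 - 362\right) = \left(\left(-76\right) 282 + 225300\right) 275480 = \left(-21432 + 225300\right) 275480 = 203868 \cdot 275480 = 56161556640$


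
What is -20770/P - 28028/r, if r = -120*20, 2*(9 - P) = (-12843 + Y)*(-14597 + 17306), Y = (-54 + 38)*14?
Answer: 82670837549/7079704200 ≈ 11.677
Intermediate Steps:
Y = -224 (Y = -16*14 = -224)
P = 35398521/2 (P = 9 - (-12843 - 224)*(-14597 + 17306)/2 = 9 - (-13067)*2709/2 = 9 - ½*(-35398503) = 9 + 35398503/2 = 35398521/2 ≈ 1.7699e+7)
r = -2400
-20770/P - 28028/r = -20770/35398521/2 - 28028/(-2400) = -20770*2/35398521 - 28028*(-1/2400) = -41540/35398521 + 7007/600 = 82670837549/7079704200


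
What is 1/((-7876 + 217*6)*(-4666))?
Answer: 1/30674284 ≈ 3.2601e-8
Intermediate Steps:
1/((-7876 + 217*6)*(-4666)) = -1/4666/(-7876 + 1302) = -1/4666/(-6574) = -1/6574*(-1/4666) = 1/30674284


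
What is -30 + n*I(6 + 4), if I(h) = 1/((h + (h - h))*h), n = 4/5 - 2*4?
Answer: -3759/125 ≈ -30.072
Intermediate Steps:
n = -36/5 (n = 4*(⅕) - 8 = ⅘ - 8 = -36/5 ≈ -7.2000)
I(h) = h⁻² (I(h) = 1/((h + 0)*h) = 1/(h*h) = h⁻²)
-30 + n*I(6 + 4) = -30 - 36/(5*(6 + 4)²) = -30 - 36/5/10² = -30 - 36/5*1/100 = -30 - 9/125 = -3759/125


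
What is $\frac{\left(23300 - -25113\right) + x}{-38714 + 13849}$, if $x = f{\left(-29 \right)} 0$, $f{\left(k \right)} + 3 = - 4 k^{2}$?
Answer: $- \frac{48413}{24865} \approx -1.947$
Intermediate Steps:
$f{\left(k \right)} = -3 - 4 k^{2}$
$x = 0$ ($x = \left(-3 - 4 \left(-29\right)^{2}\right) 0 = \left(-3 - 3364\right) 0 = \left(-3367\right) 0 = 0$)
$\frac{\left(23300 - -25113\right) + x}{-38714 + 13849} = \frac{\left(23300 - -25113\right) + 0}{-38714 + 13849} = \frac{\left(23300 + 25113\right) + 0}{-24865} = \left(48413 + 0\right) \left(- \frac{1}{24865}\right) = 48413 \left(- \frac{1}{24865}\right) = - \frac{48413}{24865}$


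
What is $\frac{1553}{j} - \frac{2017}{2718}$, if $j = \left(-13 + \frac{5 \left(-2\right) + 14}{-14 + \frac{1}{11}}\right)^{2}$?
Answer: $\frac{90474212573}{11233735902} \approx 8.0538$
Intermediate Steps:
$j = \frac{4133089}{23409}$ ($j = \left(-13 + \frac{-10 + 14}{-14 + \frac{1}{11}}\right)^{2} = \left(-13 + \frac{4}{- \frac{153}{11}}\right)^{2} = \left(-13 + 4 \left(- \frac{11}{153}\right)\right)^{2} = \left(-13 - \frac{44}{153}\right)^{2} = \left(- \frac{2033}{153}\right)^{2} = \frac{4133089}{23409} \approx 176.56$)
$\frac{1553}{j} - \frac{2017}{2718} = \frac{1553}{\frac{4133089}{23409}} - \frac{2017}{2718} = 1553 \cdot \frac{23409}{4133089} - \frac{2017}{2718} = \frac{36354177}{4133089} - \frac{2017}{2718} = \frac{90474212573}{11233735902}$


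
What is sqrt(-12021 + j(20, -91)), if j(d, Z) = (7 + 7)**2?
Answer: 5*I*sqrt(473) ≈ 108.74*I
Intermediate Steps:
j(d, Z) = 196 (j(d, Z) = 14**2 = 196)
sqrt(-12021 + j(20, -91)) = sqrt(-12021 + 196) = sqrt(-11825) = 5*I*sqrt(473)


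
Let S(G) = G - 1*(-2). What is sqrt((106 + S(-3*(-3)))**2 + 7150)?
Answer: sqrt(20839) ≈ 144.36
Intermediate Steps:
S(G) = 2 + G (S(G) = G + 2 = 2 + G)
sqrt((106 + S(-3*(-3)))**2 + 7150) = sqrt((106 + (2 - 3*(-3)))**2 + 7150) = sqrt((106 + (2 + 9))**2 + 7150) = sqrt((106 + 11)**2 + 7150) = sqrt(117**2 + 7150) = sqrt(13689 + 7150) = sqrt(20839)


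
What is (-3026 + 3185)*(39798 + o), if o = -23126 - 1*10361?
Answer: 1003449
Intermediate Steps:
o = -33487 (o = -23126 - 10361 = -33487)
(-3026 + 3185)*(39798 + o) = (-3026 + 3185)*(39798 - 33487) = 159*6311 = 1003449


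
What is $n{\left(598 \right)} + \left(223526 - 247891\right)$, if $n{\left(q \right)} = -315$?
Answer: $-24680$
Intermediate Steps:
$n{\left(598 \right)} + \left(223526 - 247891\right) = -315 + \left(223526 - 247891\right) = -315 - 24365 = -24680$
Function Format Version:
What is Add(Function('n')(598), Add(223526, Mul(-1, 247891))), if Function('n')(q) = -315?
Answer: -24680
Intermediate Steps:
Add(Function('n')(598), Add(223526, Mul(-1, 247891))) = Add(-315, Add(223526, Mul(-1, 247891))) = Add(-315, Add(223526, -247891)) = Add(-315, -24365) = -24680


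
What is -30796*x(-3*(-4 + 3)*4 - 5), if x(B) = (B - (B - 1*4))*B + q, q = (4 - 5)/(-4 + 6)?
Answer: -846890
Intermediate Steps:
q = -½ (q = -1/2 = -1*½ = -½ ≈ -0.50000)
x(B) = -½ + 4*B (x(B) = (B - (B - 1*4))*B - ½ = (B - (B - 4))*B - ½ = (B - (-4 + B))*B - ½ = (B + (4 - B))*B - ½ = 4*B - ½ = -½ + 4*B)
-30796*x(-3*(-4 + 3)*4 - 5) = -30796*(-½ + 4*(-3*(-4 + 3)*4 - 5)) = -30796*(-½ + 4*(-(-3)*4 - 5)) = -30796*(-½ + 4*(-3*(-4) - 5)) = -30796*(-½ + 4*(12 - 5)) = -30796*(-½ + 4*7) = -30796*(-½ + 28) = -30796*55/2 = -846890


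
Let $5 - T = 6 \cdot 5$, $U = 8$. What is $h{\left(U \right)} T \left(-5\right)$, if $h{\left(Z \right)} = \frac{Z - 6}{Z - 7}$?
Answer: $250$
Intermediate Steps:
$h{\left(Z \right)} = \frac{-6 + Z}{-7 + Z}$
$T = -25$ ($T = 5 - 6 \cdot 5 = 5 - 30 = -25$)
$h{\left(U \right)} T \left(-5\right) = \frac{-6 + 8}{-7 + 8} \left(-25\right) \left(-5\right) = 1^{-1} \cdot 2 \left(-25\right) \left(-5\right) = 1 \cdot 2 \left(-25\right) \left(-5\right) = 2 \left(-25\right) \left(-5\right) = \left(-50\right) \left(-5\right) = 250$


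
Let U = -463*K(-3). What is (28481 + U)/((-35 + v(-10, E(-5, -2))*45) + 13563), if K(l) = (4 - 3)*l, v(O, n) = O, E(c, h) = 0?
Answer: 14935/6539 ≈ 2.2840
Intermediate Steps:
K(l) = l (K(l) = 1*l = l)
U = 1389 (U = -463*(-3) = 1389)
(28481 + U)/((-35 + v(-10, E(-5, -2))*45) + 13563) = (28481 + 1389)/((-35 - 10*45) + 13563) = 29870/((-35 - 450) + 13563) = 29870/(-485 + 13563) = 29870/13078 = 29870*(1/13078) = 14935/6539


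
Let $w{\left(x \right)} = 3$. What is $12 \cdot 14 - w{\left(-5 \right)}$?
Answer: $165$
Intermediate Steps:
$12 \cdot 14 - w{\left(-5 \right)} = 12 \cdot 14 - 3 = 168 - 3 = 165$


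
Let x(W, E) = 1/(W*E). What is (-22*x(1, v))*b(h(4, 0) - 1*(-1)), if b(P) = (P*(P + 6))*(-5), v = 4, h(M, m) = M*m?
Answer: 385/2 ≈ 192.50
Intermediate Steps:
x(W, E) = 1/(E*W)
b(P) = -5*P*(6 + P) (b(P) = (P*(6 + P))*(-5) = -5*P*(6 + P))
(-22*x(1, v))*b(h(4, 0) - 1*(-1)) = (-22/(4*1))*(-5*(4*0 - 1*(-1))*(6 + (4*0 - 1*(-1)))) = (-11/2)*(-5*(0 + 1)*(6 + (0 + 1))) = (-22*¼)*(-5*1*(6 + 1)) = -(-55)*7/2 = -11/2*(-35) = 385/2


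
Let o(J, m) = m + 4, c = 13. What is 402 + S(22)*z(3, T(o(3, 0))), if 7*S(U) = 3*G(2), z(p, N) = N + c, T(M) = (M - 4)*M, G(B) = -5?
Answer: 2619/7 ≈ 374.14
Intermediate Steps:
o(J, m) = 4 + m
T(M) = M*(-4 + M) (T(M) = (-4 + M)*M = M*(-4 + M))
z(p, N) = 13 + N (z(p, N) = N + 13 = 13 + N)
S(U) = -15/7 (S(U) = (3*(-5))/7 = (1/7)*(-15) = -15/7)
402 + S(22)*z(3, T(o(3, 0))) = 402 - 15*(13 + (4 + 0)*(-4 + (4 + 0)))/7 = 402 - 15*(13 + 4*(-4 + 4))/7 = 402 - 15*(13 + 4*0)/7 = 402 - 15*(13 + 0)/7 = 402 - 15/7*13 = 402 - 195/7 = 2619/7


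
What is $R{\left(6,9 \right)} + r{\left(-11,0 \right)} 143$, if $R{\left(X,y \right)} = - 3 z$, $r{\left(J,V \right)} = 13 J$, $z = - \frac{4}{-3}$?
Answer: $-20453$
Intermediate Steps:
$z = \frac{4}{3}$ ($z = \left(-4\right) \left(- \frac{1}{3}\right) = \frac{4}{3} \approx 1.3333$)
$R{\left(X,y \right)} = -4$ ($R{\left(X,y \right)} = \left(-3\right) \frac{4}{3} = -4$)
$R{\left(6,9 \right)} + r{\left(-11,0 \right)} 143 = -4 + 13 \left(-11\right) 143 = -4 - 20449 = -20453$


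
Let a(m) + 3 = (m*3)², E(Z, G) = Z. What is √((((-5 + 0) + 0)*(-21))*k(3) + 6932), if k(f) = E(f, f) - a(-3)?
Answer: I*√943 ≈ 30.708*I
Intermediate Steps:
a(m) = -3 + 9*m² (a(m) = -3 + (m*3)² = -3 + (3*m)² = -3 + 9*m²)
k(f) = -78 + f (k(f) = f - (-3 + 9*(-3)²) = f - (-3 + 9*9) = f - (-3 + 81) = f - 1*78 = f - 78 = -78 + f)
√((((-5 + 0) + 0)*(-21))*k(3) + 6932) = √((((-5 + 0) + 0)*(-21))*(-78 + 3) + 6932) = √(((-5 + 0)*(-21))*(-75) + 6932) = √(-5*(-21)*(-75) + 6932) = √(105*(-75) + 6932) = √(-7875 + 6932) = √(-943) = I*√943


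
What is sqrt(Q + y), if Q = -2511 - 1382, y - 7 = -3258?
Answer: 2*I*sqrt(1786) ≈ 84.522*I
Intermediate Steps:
y = -3251 (y = 7 - 3258 = -3251)
Q = -3893
sqrt(Q + y) = sqrt(-3893 - 3251) = sqrt(-7144) = 2*I*sqrt(1786)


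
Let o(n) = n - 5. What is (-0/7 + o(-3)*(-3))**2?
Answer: 576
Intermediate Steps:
o(n) = -5 + n
(-0/7 + o(-3)*(-3))**2 = (-0/7 + (-5 - 3)*(-3))**2 = (-0/7 - 8*(-3))**2 = (-4*0 + 24)**2 = (0 + 24)**2 = 24**2 = 576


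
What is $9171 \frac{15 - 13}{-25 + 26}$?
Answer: $18342$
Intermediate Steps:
$9171 \frac{15 - 13}{-25 + 26} = 9171 \cdot \frac{2}{1} = 9171 \cdot 2 \cdot 1 = 9171 \cdot 2 = 18342$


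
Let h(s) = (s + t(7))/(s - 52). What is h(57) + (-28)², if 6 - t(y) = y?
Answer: 3976/5 ≈ 795.20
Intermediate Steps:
t(y) = 6 - y
h(s) = (-1 + s)/(-52 + s) (h(s) = (s + (6 - 1*7))/(s - 52) = (s + (6 - 7))/(-52 + s) = (s - 1)/(-52 + s) = (-1 + s)/(-52 + s))
h(57) + (-28)² = (-1 + 57)/(-52 + 57) + (-28)² = 56/5 + 784 = 3976/5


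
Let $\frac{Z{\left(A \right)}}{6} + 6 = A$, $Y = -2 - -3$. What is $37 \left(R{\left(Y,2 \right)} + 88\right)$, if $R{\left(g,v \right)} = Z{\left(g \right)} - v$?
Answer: $2072$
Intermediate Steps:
$Y = 1$ ($Y = -2 + 3 = 1$)
$Z{\left(A \right)} = -36 + 6 A$
$R{\left(g,v \right)} = -36 - v + 6 g$ ($R{\left(g,v \right)} = \left(-36 + 6 g\right) - v = -36 - v + 6 g$)
$37 \left(R{\left(Y,2 \right)} + 88\right) = 37 \left(\left(-36 - 2 + 6 \cdot 1\right) + 88\right) = 37 \left(\left(-36 - 2 + 6\right) + 88\right) = 37 \left(-32 + 88\right) = 37 \cdot 56 = 2072$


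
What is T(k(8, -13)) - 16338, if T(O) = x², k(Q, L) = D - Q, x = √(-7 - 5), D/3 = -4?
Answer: -16350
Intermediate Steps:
D = -12 (D = 3*(-4) = -12)
x = 2*I*√3 (x = √(-12) = 2*I*√3 ≈ 3.4641*I)
k(Q, L) = -12 - Q
T(O) = -12 (T(O) = (2*I*√3)² = -12)
T(k(8, -13)) - 16338 = -12 - 16338 = -16350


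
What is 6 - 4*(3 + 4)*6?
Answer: -162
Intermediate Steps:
6 - 4*(3 + 4)*6 = 6 - 4*7*6 = 6 - 28*6 = 6 - 168 = -162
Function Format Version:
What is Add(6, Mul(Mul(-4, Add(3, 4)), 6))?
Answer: -162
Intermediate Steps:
Add(6, Mul(Mul(-4, Add(3, 4)), 6)) = Add(6, Mul(Mul(-4, 7), 6)) = Add(6, Mul(-28, 6)) = Add(6, -168) = -162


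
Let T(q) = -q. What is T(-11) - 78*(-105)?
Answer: 8201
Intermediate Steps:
T(-11) - 78*(-105) = -1*(-11) - 78*(-105) = 11 + 8190 = 8201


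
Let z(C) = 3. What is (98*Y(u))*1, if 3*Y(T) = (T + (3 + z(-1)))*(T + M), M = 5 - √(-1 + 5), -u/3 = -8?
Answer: 26460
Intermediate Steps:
u = 24 (u = -3*(-8) = 24)
M = 3 (M = 5 - √4 = 5 - 1*2 = 5 - 2 = 3)
Y(T) = (3 + T)*(6 + T)/3 (Y(T) = ((T + (3 + 3))*(T + 3))/3 = ((T + 6)*(3 + T))/3 = ((6 + T)*(3 + T))/3 = ((3 + T)*(6 + T))/3 = (3 + T)*(6 + T)/3)
(98*Y(u))*1 = (98*(6 + 3*24 + (⅓)*24²))*1 = (98*(6 + 72 + (⅓)*576))*1 = (98*(6 + 72 + 192))*1 = (98*270)*1 = 26460*1 = 26460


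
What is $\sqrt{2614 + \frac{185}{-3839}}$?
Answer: $\frac{\sqrt{38524215279}}{3839} \approx 51.127$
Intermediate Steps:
$\sqrt{2614 + \frac{185}{-3839}} = \sqrt{2614 + 185 \left(- \frac{1}{3839}\right)} = \sqrt{2614 - \frac{185}{3839}} = \sqrt{\frac{10034961}{3839}} = \frac{\sqrt{38524215279}}{3839}$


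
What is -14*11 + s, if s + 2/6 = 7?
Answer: -442/3 ≈ -147.33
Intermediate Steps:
s = 20/3 (s = -⅓ + 7 = 20/3 ≈ 6.6667)
-14*11 + s = -14*11 + 20/3 = -154 + 20/3 = -442/3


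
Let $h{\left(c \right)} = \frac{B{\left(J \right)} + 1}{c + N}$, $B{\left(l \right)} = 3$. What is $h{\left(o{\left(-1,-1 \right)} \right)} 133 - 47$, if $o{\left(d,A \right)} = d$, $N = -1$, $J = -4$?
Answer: $-313$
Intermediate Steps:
$h{\left(c \right)} = \frac{4}{-1 + c}$ ($h{\left(c \right)} = \frac{3 + 1}{c - 1} = \frac{4}{-1 + c}$)
$h{\left(o{\left(-1,-1 \right)} \right)} 133 - 47 = \frac{4}{-1 - 1} \cdot 133 - 47 = \frac{4}{-2} \cdot 133 - 47 = 4 \left(- \frac{1}{2}\right) 133 - 47 = \left(-2\right) 133 - 47 = -266 - 47 = -313$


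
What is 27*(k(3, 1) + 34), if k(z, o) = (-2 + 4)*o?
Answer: 972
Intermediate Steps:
k(z, o) = 2*o
27*(k(3, 1) + 34) = 27*(2*1 + 34) = 27*(2 + 34) = 27*36 = 972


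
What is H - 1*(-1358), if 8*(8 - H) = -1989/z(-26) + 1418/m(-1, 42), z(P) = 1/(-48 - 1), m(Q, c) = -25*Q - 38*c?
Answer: -135941925/12568 ≈ -10817.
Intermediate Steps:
m(Q, c) = -38*c - 25*Q
z(P) = -1/49 (z(P) = 1/(-49) = -1/49)
H = -153009269/12568 (H = 8 - (-1989/(-1/49) + 1418/(-38*42 - 25*(-1)))/8 = 8 - (-1989*(-49) + 1418/(-1596 + 25))/8 = 8 - (97461 + 1418/(-1571))/8 = 8 - (97461 + 1418*(-1/1571))/8 = 8 - (97461 - 1418/1571)/8 = 8 - 1/8*153109813/1571 = 8 - 153109813/12568 = -153009269/12568 ≈ -12175.)
H - 1*(-1358) = -153009269/12568 - 1*(-1358) = -153009269/12568 + 1358 = -135941925/12568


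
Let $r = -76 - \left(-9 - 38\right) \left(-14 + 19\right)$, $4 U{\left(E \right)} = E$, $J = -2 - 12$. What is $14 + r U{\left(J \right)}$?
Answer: $- \frac{1085}{2} \approx -542.5$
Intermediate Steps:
$J = -14$ ($J = -2 - 12 = -14$)
$U{\left(E \right)} = \frac{E}{4}$
$r = 159$ ($r = -76 - \left(-47\right) 5 = -76 - -235 = -76 + 235 = 159$)
$14 + r U{\left(J \right)} = 14 + 159 \cdot \frac{1}{4} \left(-14\right) = 14 + 159 \left(- \frac{7}{2}\right) = 14 - \frac{1113}{2} = - \frac{1085}{2}$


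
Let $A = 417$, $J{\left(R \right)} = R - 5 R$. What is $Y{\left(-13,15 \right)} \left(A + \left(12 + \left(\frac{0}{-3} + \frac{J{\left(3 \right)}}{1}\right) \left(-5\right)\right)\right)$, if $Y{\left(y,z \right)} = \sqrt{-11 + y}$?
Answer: $978 i \sqrt{6} \approx 2395.6 i$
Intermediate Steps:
$J{\left(R \right)} = - 4 R$
$Y{\left(-13,15 \right)} \left(A + \left(12 + \left(\frac{0}{-3} + \frac{J{\left(3 \right)}}{1}\right) \left(-5\right)\right)\right) = \sqrt{-11 - 13} \left(417 + \left(12 + \left(\frac{0}{-3} + \frac{\left(-4\right) 3}{1}\right) \left(-5\right)\right)\right) = \sqrt{-24} \left(417 + \left(12 + \left(0 \left(- \frac{1}{3}\right) - 12\right) \left(-5\right)\right)\right) = 2 i \sqrt{6} \left(417 + \left(12 + \left(0 - 12\right) \left(-5\right)\right)\right) = 2 i \sqrt{6} \left(417 + \left(12 - -60\right)\right) = 2 i \sqrt{6} \left(417 + \left(12 + 60\right)\right) = 2 i \sqrt{6} \left(417 + 72\right) = 2 i \sqrt{6} \cdot 489 = 978 i \sqrt{6}$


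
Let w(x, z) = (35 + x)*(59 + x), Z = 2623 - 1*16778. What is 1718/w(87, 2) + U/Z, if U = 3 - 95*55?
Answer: 58666277/126064430 ≈ 0.46537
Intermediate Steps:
Z = -14155 (Z = 2623 - 16778 = -14155)
U = -5222 (U = 3 - 5225 = -5222)
1718/w(87, 2) + U/Z = 1718/(2065 + 87² + 94*87) - 5222/(-14155) = 1718/(2065 + 7569 + 8178) - 5222*(-1/14155) = 1718/17812 + 5222/14155 = 1718*(1/17812) + 5222/14155 = 859/8906 + 5222/14155 = 58666277/126064430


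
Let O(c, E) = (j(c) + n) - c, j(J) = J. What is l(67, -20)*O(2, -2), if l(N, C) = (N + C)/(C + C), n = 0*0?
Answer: 0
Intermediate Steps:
n = 0
l(N, C) = (C + N)/(2*C) (l(N, C) = (C + N)/((2*C)) = (C + N)*(1/(2*C)) = (C + N)/(2*C))
O(c, E) = 0 (O(c, E) = (c + 0) - c = c - c = 0)
l(67, -20)*O(2, -2) = ((½)*(-20 + 67)/(-20))*0 = ((½)*(-1/20)*47)*0 = -47/40*0 = 0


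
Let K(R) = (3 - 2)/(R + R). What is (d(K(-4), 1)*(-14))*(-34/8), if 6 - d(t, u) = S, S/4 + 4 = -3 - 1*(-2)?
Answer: 1547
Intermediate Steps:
S = -20 (S = -16 + 4*(-3 - 1*(-2)) = -16 + 4*(-3 + 2) = -16 + 4*(-1) = -16 - 4 = -20)
K(R) = 1/(2*R)
d(t, u) = 26 (d(t, u) = 6 - 1*(-20) = 6 + 20 = 26)
(d(K(-4), 1)*(-14))*(-34/8) = (26*(-14))*(-34/8) = -(-12376)/8 = -364*(-17/4) = 1547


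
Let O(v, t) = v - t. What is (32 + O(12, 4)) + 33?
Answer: 73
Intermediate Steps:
(32 + O(12, 4)) + 33 = (32 + (12 - 1*4)) + 33 = (32 + (12 - 4)) + 33 = (32 + 8) + 33 = 40 + 33 = 73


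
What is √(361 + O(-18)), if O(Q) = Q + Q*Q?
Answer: √667 ≈ 25.826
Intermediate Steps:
O(Q) = Q + Q²
√(361 + O(-18)) = √(361 - 18*(1 - 18)) = √(361 - 18*(-17)) = √(361 + 306) = √667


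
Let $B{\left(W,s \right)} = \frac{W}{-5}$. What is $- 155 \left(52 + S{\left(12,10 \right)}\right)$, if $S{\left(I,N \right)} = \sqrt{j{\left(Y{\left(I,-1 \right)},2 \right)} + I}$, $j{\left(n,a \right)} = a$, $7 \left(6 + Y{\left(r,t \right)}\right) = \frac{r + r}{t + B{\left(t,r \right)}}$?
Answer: $-8060 - 155 \sqrt{14} \approx -8640.0$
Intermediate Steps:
$B{\left(W,s \right)} = - \frac{W}{5}$ ($B{\left(W,s \right)} = W \left(- \frac{1}{5}\right) = - \frac{W}{5}$)
$Y{\left(r,t \right)} = -6 + \frac{5 r}{14 t}$ ($Y{\left(r,t \right)} = -6 + \frac{\left(r + r\right) \frac{1}{t - \frac{t}{5}}}{7} = -6 + \frac{2 r \frac{1}{\frac{4}{5} t}}{7} = -6 + \frac{2 r \frac{5}{4 t}}{7} = -6 + \frac{\frac{5}{2} r \frac{1}{t}}{7} = -6 + \frac{5 r}{14 t}$)
$S{\left(I,N \right)} = \sqrt{2 + I}$
$- 155 \left(52 + S{\left(12,10 \right)}\right) = - 155 \left(52 + \sqrt{2 + 12}\right) = - 155 \left(52 + \sqrt{14}\right) = -8060 - 155 \sqrt{14}$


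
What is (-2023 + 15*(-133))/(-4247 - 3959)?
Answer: 2009/4103 ≈ 0.48964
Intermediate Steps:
(-2023 + 15*(-133))/(-4247 - 3959) = (-2023 - 1995)/(-8206) = -4018*(-1/8206) = 2009/4103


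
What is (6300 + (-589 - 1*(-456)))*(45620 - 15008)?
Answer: 188784204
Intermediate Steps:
(6300 + (-589 - 1*(-456)))*(45620 - 15008) = (6300 + (-589 + 456))*30612 = (6300 - 133)*30612 = 6167*30612 = 188784204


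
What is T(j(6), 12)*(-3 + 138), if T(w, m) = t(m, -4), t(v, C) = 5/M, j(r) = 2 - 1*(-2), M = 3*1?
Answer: 225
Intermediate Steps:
M = 3
j(r) = 4 (j(r) = 2 + 2 = 4)
t(v, C) = 5/3
T(w, m) = 5/3
T(j(6), 12)*(-3 + 138) = 5*(-3 + 138)/3 = (5/3)*135 = 225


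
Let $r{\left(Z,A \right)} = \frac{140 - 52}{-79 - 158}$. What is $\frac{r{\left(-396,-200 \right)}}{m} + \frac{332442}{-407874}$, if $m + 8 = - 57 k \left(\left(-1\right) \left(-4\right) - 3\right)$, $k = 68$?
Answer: $- \frac{12749151151}{15643803333} \approx -0.81497$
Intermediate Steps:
$r{\left(Z,A \right)} = - \frac{88}{237}$ ($r{\left(Z,A \right)} = \frac{140 - 52}{-237} = 88 \left(- \frac{1}{237}\right) = - \frac{88}{237}$)
$m = -3884$ ($m = -8 + \left(-57\right) 68 \left(\left(-1\right) \left(-4\right) - 3\right) = -8 - 3876 \left(4 - 3\right) = -8 - 3876 = -3884$)
$\frac{r{\left(-396,-200 \right)}}{m} + \frac{332442}{-407874} = - \frac{88}{237 \left(-3884\right)} + \frac{332442}{-407874} = \left(- \frac{88}{237}\right) \left(- \frac{1}{3884}\right) + 332442 \left(- \frac{1}{407874}\right) = \frac{22}{230127} - \frac{55407}{67979} = - \frac{12749151151}{15643803333}$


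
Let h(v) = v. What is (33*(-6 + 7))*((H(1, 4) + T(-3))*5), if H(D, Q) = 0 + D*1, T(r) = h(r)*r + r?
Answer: 1155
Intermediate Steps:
T(r) = r + r² (T(r) = r*r + r = r² + r = r + r²)
H(D, Q) = D (H(D, Q) = 0 + D = D)
(33*(-6 + 7))*((H(1, 4) + T(-3))*5) = (33*(-6 + 7))*((1 - 3*(1 - 3))*5) = (33*1)*((1 - 3*(-2))*5) = 33*((1 + 6)*5) = 33*(7*5) = 33*35 = 1155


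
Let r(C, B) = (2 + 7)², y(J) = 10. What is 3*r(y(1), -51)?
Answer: 243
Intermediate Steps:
r(C, B) = 81 (r(C, B) = 9² = 81)
3*r(y(1), -51) = 3*81 = 243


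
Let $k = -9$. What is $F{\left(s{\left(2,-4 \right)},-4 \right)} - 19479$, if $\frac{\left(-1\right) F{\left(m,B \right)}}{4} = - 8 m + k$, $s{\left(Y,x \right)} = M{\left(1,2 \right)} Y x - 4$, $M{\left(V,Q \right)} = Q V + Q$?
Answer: $-20595$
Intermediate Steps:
$M{\left(V,Q \right)} = Q + Q V$
$s{\left(Y,x \right)} = -4 + 4 Y x$ ($s{\left(Y,x \right)} = 2 \left(1 + 1\right) Y x - 4 = 2 \cdot 2 Y x - 4 = 4 Y x - 4 = -4 + 4 Y x$)
$F{\left(m,B \right)} = 36 + 32 m$ ($F{\left(m,B \right)} = - 4 \left(- 8 m - 9\right) = - 4 \left(-9 - 8 m\right) = 36 + 32 m$)
$F{\left(s{\left(2,-4 \right)},-4 \right)} - 19479 = \left(36 + 32 \left(-4 + 4 \cdot 2 \left(-4\right)\right)\right) - 19479 = \left(36 + 32 \left(-4 - 32\right)\right) - 19479 = \left(36 + 32 \left(-36\right)\right) - 19479 = \left(36 - 1152\right) - 19479 = -1116 - 19479 = -20595$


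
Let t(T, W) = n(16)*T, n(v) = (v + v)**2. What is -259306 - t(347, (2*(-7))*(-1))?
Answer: -614634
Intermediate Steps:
n(v) = 4*v**2 (n(v) = (2*v)**2 = 4*v**2)
t(T, W) = 1024*T (t(T, W) = (4*16**2)*T = (4*256)*T = 1024*T)
-259306 - t(347, (2*(-7))*(-1)) = -259306 - 1024*347 = -259306 - 1*355328 = -259306 - 355328 = -614634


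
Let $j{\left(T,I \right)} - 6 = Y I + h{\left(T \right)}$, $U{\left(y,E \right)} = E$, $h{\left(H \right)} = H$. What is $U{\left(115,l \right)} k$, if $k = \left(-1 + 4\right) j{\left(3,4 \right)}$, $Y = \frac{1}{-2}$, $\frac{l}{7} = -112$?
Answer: $-16464$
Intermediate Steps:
$l = -784$ ($l = 7 \left(-112\right) = -784$)
$Y = - \frac{1}{2} \approx -0.5$
$j{\left(T,I \right)} = 6 + T - \frac{I}{2}$ ($j{\left(T,I \right)} = 6 - \left(\frac{I}{2} - T\right) = 6 + T - \frac{I}{2}$)
$k = 21$ ($k = \left(-1 + 4\right) \left(6 + 3 - 2\right) = 3 \left(6 + 3 - 2\right) = 3 \cdot 7 = 21$)
$U{\left(115,l \right)} k = \left(-784\right) 21 = -16464$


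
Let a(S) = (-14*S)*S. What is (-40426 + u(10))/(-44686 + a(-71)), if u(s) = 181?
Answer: 2683/7684 ≈ 0.34917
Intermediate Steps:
a(S) = -14*S**2
(-40426 + u(10))/(-44686 + a(-71)) = (-40426 + 181)/(-44686 - 14*(-71)**2) = -40245/(-44686 - 14*5041) = -40245/(-44686 - 70574) = -40245/(-115260) = -40245*(-1/115260) = 2683/7684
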